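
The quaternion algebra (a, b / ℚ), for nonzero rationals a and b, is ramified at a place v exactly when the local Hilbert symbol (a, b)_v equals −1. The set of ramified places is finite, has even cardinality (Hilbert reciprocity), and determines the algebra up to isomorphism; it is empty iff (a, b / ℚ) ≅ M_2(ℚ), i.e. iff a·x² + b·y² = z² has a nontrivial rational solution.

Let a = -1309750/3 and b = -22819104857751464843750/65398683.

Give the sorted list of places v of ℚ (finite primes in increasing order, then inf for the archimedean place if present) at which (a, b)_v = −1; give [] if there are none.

[2, 5, 13, inf]

(a, b) ≡ (-930, -2418) mod (ℚ^×)²; places V = {2, 3, 5, 7, 13, 23, 29, 31, ∞}.
(a,b)_13: α=2, u≡8; β=7, v≡10 (mod 13); (8|13)=-1, (10|13)=+1; sign (−1)^0·-1^7·+1^2 = -1.
(a,b)_31: α=1, u≡1; β=3, v≡23 (mod 31); (1|31)=+1, (23|31)=-1; sign (−1)^1·+1^3·-1^1 = +1.
(a,b)_5: α=3, u≡4; β=14, v≡2 (mod 5); (4|5)=+1, (2|5)=-1; sign (−1)^0·+1^14·-1^3 = -1.
(a,b)_3: α=-1, u≡2; β=-1, v≡1 (mod 3); (2|3)=-1, (1|3)=+1; sign (−1)^1·-1^-1·+1^-1 = +1.
(a,b)_2: α=1, β=1; u≡7, v≡7 (mod 8); ε(u)ε(v)=1·1, αω(v)=1·0, βω(u)=1·0; sum ≡ 1  ⇒  -1.
(a,b)_7: α=0, u≡2; β=-2, v≡4 (mod 7); (2|7)=+1, (4|7)=+1; sign (−1)^0·+1^-2·+1^0 = +1.
(a,b)_∞: sgn(-930)=−, sgn(-2418)=−, so -1.
(a,b)_23: α=0, u≡18; β=-2, v≡11 (mod 23); (18|23)=+1, (11|23)=-1; sign (−1)^0·+1^-2·-1^0 = +1.
(a,b)_29: α=0, u≡2; β=-2, v≡26 (mod 29); (2|29)=-1, (26|29)=-1; sign (−1)^0·-1^-2·-1^0 = +1.
Ram(-930, -2418) = {2, 5, 13, ∞}; no ℚ_2-point on the conic.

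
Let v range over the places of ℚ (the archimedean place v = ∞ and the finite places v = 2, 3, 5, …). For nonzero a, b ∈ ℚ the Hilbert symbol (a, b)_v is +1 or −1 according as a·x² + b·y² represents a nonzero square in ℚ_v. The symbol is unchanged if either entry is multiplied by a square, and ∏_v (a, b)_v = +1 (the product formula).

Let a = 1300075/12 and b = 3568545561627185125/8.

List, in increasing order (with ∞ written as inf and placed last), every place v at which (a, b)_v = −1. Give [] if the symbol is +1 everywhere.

(a, b) ≡ (156009, 2154410) mod (ℚ^×)²; places V = {2, 3, 5, 7, 17, 19, 23, 29, ∞}.
(a,b)_∞: sgn(156009)=+, sgn(2154410)=+, so +1.
(a,b)_17: α=1, u≡5; β=3, v≡5 (mod 17); (5|17)=-1, (5|17)=-1; sign (−1)^0·-1^3·-1^1 = +1.
(a,b)_23: α=1, u≡5; β=3, v≡10 (mod 23); (5|23)=-1, (10|23)=-1; sign (−1)^1·-1^3·-1^1 = -1.
(a,b)_2: α=-2, β=-3; u≡1, v≡5 (mod 8); ε(u)ε(v)=0·0, αω(v)=-2·1, βω(u)=-3·0; sum ≡ 0  ⇒  +1.
(a,b)_3: α=-1, u≡1; β=0, v≡2 (mod 3); (1|3)=+1, (2|3)=-1; sign (−1)^0·+1^0·-1^-1 = -1.
(a,b)_5: α=2, u≡4; β=3, v≡2 (mod 5); (4|5)=+1, (2|5)=-1; sign (−1)^0·+1^3·-1^2 = +1.
(a,b)_7: α=1, u≡3; β=4, v≡6 (mod 7); (3|7)=-1, (6|7)=-1; sign (−1)^0·-1^4·-1^1 = -1.
(a,b)_19: α=1, u≡10; β=3, v≡6 (mod 19); (10|19)=-1, (6|19)=+1; sign (−1)^1·-1^3·+1^1 = +1.
(a,b)_29: α=0, u≡27; β=1, v≡19 (mod 29); (27|29)=-1, (19|29)=-1; sign (−1)^0·-1^1·-1^0 = -1.
Ram(156009, 2154410) = {3, 7, 23, 29}; no ℚ_3-point on the conic.

[3, 7, 23, 29]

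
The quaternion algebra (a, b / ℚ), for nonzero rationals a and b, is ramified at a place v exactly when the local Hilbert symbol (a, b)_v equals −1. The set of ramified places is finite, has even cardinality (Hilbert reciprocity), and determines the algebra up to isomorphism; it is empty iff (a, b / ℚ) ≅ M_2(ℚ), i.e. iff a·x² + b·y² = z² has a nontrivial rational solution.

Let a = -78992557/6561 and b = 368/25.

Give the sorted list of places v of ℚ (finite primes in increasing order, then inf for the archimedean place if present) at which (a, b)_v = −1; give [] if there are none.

Mod squares: a ≡ -1612093, b ≡ 23. Check v ∈ {∞, 2, 3, 5, 7, 17, 19, 23, 31}.
v=2: v_2(a)=0, v_2(b)=4; units ≡ 3, 7 (mod 8); ε·ε+αω+βω = 1·1+0·0+4·1 ≡ 1  ⇒  (a,b)_2 = -1.
v=19: a=19^1·(≡16), b=19^0·(≡17) mod 19; (16|19)=+1, (17|19)=+1; (−1)^{1·0·9}·(+1)^0·(+1)^1 = +1.
v=17: a=17^1·(≡11), b=17^0·(≡12) mod 17; (11|17)=-1, (12|17)=-1; (−1)^{1·0·8}·(-1)^0·(-1)^1 = -1.
v=7: a=7^3·(≡4), b=7^0·(≡1) mod 7; (4|7)=+1, (1|7)=+1; (−1)^{3·0·3}·(+1)^0·(+1)^3 = +1.
v=5: a=5^0·(≡3), b=5^-2·(≡3) mod 5; (3|5)=-1, (3|5)=-1; (−1)^{0·-2·2}·(-1)^-2·(-1)^0 = +1.
v=23: a=23^1·(≡18), b=23^1·(≡8) mod 23; (18|23)=+1, (8|23)=+1; (−1)^{1·1·11}·(+1)^1·(+1)^1 = -1.
v=31: a=31^1·(≡29), b=31^0·(≡11) mod 31; (29|31)=-1, (11|31)=-1; (−1)^{1·0·15}·(-1)^0·(-1)^1 = -1.
v=3: a=3^-8·(≡2), b=3^0·(≡2) mod 3; (2|3)=-1, (2|3)=-1; (−1)^{-8·0·1}·(-1)^0·(-1)^-8 = +1.
v=∞: -1612093 < 0 and 23 > 0  ⇒  (a,b)_∞ = +1.
Ram(-1612093, 23) = {2, 17, 23, 31}; no ℚ_2-point on the conic.

[2, 17, 23, 31]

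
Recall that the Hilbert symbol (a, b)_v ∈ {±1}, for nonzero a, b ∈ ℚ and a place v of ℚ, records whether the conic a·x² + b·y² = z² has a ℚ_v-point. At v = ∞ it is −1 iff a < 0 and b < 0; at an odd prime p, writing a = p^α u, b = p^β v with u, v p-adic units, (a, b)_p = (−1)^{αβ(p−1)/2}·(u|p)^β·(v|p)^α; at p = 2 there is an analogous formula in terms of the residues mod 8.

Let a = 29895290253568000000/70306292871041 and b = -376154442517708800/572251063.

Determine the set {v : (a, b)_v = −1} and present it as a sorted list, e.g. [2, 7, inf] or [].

(a, b) ≡ (57325913, -171977739) mod (ℚ^×)²; places V = {2, 3, 5, 11, 17, 19, 23, 31, 37, 41, 53, ∞}.
(a,b)_11: α=0, u≡2; β=2, v≡4 (mod 11); (2|11)=-1, (4|11)=+1; sign (−1)^0·-1^2·+1^0 = +1.
(a,b)_5: α=6, u≡2; β=2, v≡1 (mod 5); (2|5)=-1, (1|5)=+1; sign (−1)^0·-1^2·+1^6 = +1.
(a,b)_2: α=14, β=18; u≡1, v≡5 (mod 8); ε(u)ε(v)=0·0, αω(v)=14·1, βω(u)=18·0; sum ≡ 0  ⇒  +1.
(a,b)_37: α=1, u≡9; β=1, v≡26 (mod 37); (9|37)=+1, (26|37)=+1; sign (−1)^0·+1^1·+1^1 = +1.
(a,b)_23: α=1, u≡3; β=-1, v≡14 (mod 23); (3|23)=+1, (14|23)=-1; sign (−1)^1·+1^-1·-1^1 = +1.
(a,b)_41: α=-7, u≡24; β=-3, v≡36 (mod 41); (24|41)=-1, (36|41)=+1; sign (−1)^0·-1^-3·+1^-7 = -1.
(a,b)_∞: sgn(57325913)=+, sgn(-171977739)=−, so +1.
(a,b)_19: α=-2, u≡7; β=-2, v≡17 (mod 19); (7|19)=+1, (17|19)=+1; sign (−1)^0·+1^-2·+1^-2 = +1.
(a,b)_53: α=1, u≡20; β=1, v≡36 (mod 53); (20|53)=-1, (36|53)=+1; sign (−1)^0·-1^1·+1^1 = -1.
(a,b)_31: α=1, u≡23; β=1, v≡26 (mod 31); (23|31)=-1, (26|31)=-1; sign (−1)^1·-1^1·-1^1 = -1.
(a,b)_17: α=4, u≡1; β=2, v≡7 (mod 17); (1|17)=+1, (7|17)=-1; sign (−1)^0·+1^2·-1^4 = +1.
(a,b)_3: α=0, u≡2; β=3, v≡1 (mod 3); (2|3)=-1, (1|3)=+1; sign (−1)^0·-1^3·+1^0 = -1.
Ram(57325913, -171977739) = {3, 31, 41, 53}; no ℚ_3-point on the conic.

[3, 31, 41, 53]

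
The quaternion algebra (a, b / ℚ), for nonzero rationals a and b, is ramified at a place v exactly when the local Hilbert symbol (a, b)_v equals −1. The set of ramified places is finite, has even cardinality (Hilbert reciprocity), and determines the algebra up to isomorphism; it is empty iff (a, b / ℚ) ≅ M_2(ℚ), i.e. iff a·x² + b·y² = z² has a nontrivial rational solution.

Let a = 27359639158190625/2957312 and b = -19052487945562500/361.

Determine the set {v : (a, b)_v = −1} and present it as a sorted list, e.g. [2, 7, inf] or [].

Mod squares: a ≡ 4290, b ≡ -1. Check v ∈ {∞, 2, 3, 5, 11, 13, 19, 37}.
v=11: a=11^3·(≡5), b=11^4·(≡7) mod 11; (5|11)=+1, (7|11)=-1; (−1)^{3·4·5}·(+1)^4·(-1)^3 = -1.
v=37: a=37^2·(≡15), b=37^0·(≡26) mod 37; (15|37)=-1, (26|37)=+1; (−1)^{2·0·18}·(-1)^0·(+1)^2 = +1.
v=19: a=19^-2·(≡15), b=19^-2·(≡2) mod 19; (15|19)=-1, (2|19)=-1; (−1)^{-2·-2·9}·(-1)^-2·(-1)^-2 = +1.
v=13: a=13^3·(≡2), b=13^4·(≡9) mod 13; (2|13)=-1, (9|13)=+1; (−1)^{3·4·6}·(-1)^4·(+1)^3 = +1.
v=3: a=3^7·(≡2), b=3^6·(≡2) mod 3; (2|3)=-1, (2|3)=-1; (−1)^{7·6·1}·(-1)^6·(-1)^7 = -1.
v=2: v_2(a)=-13, v_2(b)=2; units ≡ 1, 7 (mod 8); ε·ε+αω+βω = 0·1+-13·0+2·0 ≡ 0  ⇒  (a,b)_2 = +1.
v=∞: 4290 > 0 and -1 < 0  ⇒  (a,b)_∞ = +1.
v=5: a=5^5·(≡3), b=5^6·(≡4) mod 5; (3|5)=-1, (4|5)=+1; (−1)^{5·6·2}·(-1)^6·(+1)^5 = +1.
|Ram(4290, -1)| = 2, even; anisotropic at {3, 11}.

[3, 11]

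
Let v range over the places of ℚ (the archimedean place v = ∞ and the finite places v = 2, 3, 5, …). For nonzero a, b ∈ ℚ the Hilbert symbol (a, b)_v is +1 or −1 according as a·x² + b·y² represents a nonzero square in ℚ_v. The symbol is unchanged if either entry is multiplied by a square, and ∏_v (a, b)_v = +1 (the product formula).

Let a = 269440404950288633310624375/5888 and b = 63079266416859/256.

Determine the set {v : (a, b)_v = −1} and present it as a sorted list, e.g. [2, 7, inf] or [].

[7, 43]

Mod squares: a ≡ 12857, b ≡ 1771. Check v ∈ {∞, 2, 3, 5, 7, 11, 13, 19, 23, 43}.
v=19: a=19^2·(≡3), b=19^2·(≡5) mod 19; (3|19)=-1, (5|19)=+1; (−1)^{2·2·9}·(-1)^2·(+1)^2 = +1.
v=11: a=11^4·(≡1), b=11^3·(≡10) mod 11; (1|11)=+1, (10|11)=-1; (−1)^{4·3·5}·(+1)^3·(-1)^4 = +1.
v=23: a=23^-1·(≡7), b=23^1·(≡16) mod 23; (7|23)=-1, (16|23)=+1; (−1)^{-1·1·11}·(-1)^1·(+1)^-1 = +1.
v=13: a=13^3·(≡10), b=13^0·(≡12) mod 13; (10|13)=+1, (12|13)=+1; (−1)^{3·0·6}·(+1)^0·(+1)^3 = +1.
v=7: a=7^8·(≡5), b=7^3·(≡4) mod 7; (5|7)=-1, (4|7)=+1; (−1)^{8·3·3}·(-1)^3·(+1)^8 = -1.
v=5: a=5^4·(≡3), b=5^0·(≡4) mod 5; (3|5)=-1, (4|5)=+1; (−1)^{4·0·2}·(-1)^0·(+1)^4 = +1.
v=43: a=43^3·(≡6), b=43^2·(≡7) mod 43; (6|43)=+1, (7|43)=-1; (−1)^{3·2·21}·(+1)^2·(-1)^3 = -1.
v=∞: 12857 > 0 and 1771 > 0  ⇒  (a,b)_∞ = +1.
v=3: a=3^4·(≡2), b=3^2·(≡1) mod 3; (2|3)=-1, (1|3)=+1; (−1)^{4·2·1}·(-1)^2·(+1)^4 = +1.
v=2: v_2(a)=-8, v_2(b)=-8; units ≡ 1, 3 (mod 8); ε·ε+αω+βω = 0·1+-8·1+-8·0 ≡ 0  ⇒  (a,b)_2 = +1.
Ram(12857, 1771) = {7, 43}; no ℚ_7-point on the conic.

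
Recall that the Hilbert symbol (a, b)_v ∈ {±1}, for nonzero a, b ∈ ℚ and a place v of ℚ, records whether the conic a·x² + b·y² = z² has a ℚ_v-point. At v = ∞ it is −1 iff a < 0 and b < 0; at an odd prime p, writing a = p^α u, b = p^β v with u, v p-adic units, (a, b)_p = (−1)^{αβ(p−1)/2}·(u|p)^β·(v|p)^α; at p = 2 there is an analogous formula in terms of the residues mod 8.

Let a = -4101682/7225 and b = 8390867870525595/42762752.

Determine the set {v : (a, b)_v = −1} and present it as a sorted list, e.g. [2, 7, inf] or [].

(a, b) ≡ (-11362, 3990) mod (ℚ^×)²; places V = {2, 3, 5, 7, 13, 17, 19, 23, ∞}.
(a,b)_13: α=1, u≡10; β=2, v≡4 (mod 13); (10|13)=+1, (4|13)=+1; sign (−1)^0·+1^2·+1^1 = +1.
(a,b)_7: α=0, u≡3; β=1, v≡5 (mod 7); (3|7)=-1, (5|7)=-1; sign (−1)^0·-1^1·-1^0 = -1.
(a,b)_23: α=1, u≡18; β=2, v≡21 (mod 23); (18|23)=+1, (21|23)=-1; sign (−1)^0·+1^2·-1^1 = -1.
(a,b)_19: α=3, u≡2; β=7, v≡1 (mod 19); (2|19)=-1, (1|19)=+1; sign (−1)^1·-1^7·+1^3 = +1.
(a,b)_17: α=-2, u≡14; β=-4, v≡7 (mod 17); (14|17)=-1, (7|17)=-1; sign (−1)^0·-1^-4·-1^-2 = +1.
(a,b)_3: α=0, u≡2; β=1, v≡1 (mod 3); (2|3)=-1, (1|3)=+1; sign (−1)^0·-1^1·+1^0 = -1.
(a,b)_∞: sgn(-11362)=−, sgn(3990)=+, so +1.
(a,b)_2: α=1, β=-9; u≡7, v≡3 (mod 8); ε(u)ε(v)=1·1, αω(v)=1·1, βω(u)=-9·0; sum ≡ 0  ⇒  +1.
(a,b)_5: α=-2, u≡2; β=1, v≡2 (mod 5); (2|5)=-1, (2|5)=-1; sign (−1)^0·-1^1·-1^-2 = -1.
|Ram(-11362, 3990)| = 4, even; anisotropic at {3, 5, 7, 23}.

[3, 5, 7, 23]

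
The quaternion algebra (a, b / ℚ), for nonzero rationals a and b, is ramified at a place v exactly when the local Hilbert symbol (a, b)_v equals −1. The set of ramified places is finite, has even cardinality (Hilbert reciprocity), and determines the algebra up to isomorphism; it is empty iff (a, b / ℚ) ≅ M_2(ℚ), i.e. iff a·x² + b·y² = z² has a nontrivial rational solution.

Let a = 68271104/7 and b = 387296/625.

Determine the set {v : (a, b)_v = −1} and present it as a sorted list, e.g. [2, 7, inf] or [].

[]

Mod squares: a ≡ 3857, b ≡ 494. Check v ∈ {∞, 2, 5, 7, 11, 13, 19, 29}.
v=7: a=7^-1·(≡6), b=7^2·(≡4) mod 7; (6|7)=-1, (4|7)=+1; (−1)^{-1·2·3}·(-1)^2·(+1)^-1 = +1.
v=5: a=5^0·(≡2), b=5^-4·(≡1) mod 5; (2|5)=-1, (1|5)=+1; (−1)^{0·-4·2}·(-1)^-4·(+1)^0 = +1.
v=19: a=19^1·(≡18), b=19^1·(≡11) mod 19; (18|19)=-1, (11|19)=+1; (−1)^{1·1·9}·(-1)^1·(+1)^1 = +1.
v=13: a=13^0·(≡10), b=13^1·(≡9) mod 13; (10|13)=+1, (9|13)=+1; (−1)^{0·1·6}·(+1)^1·(+1)^0 = +1.
v=2: v_2(a)=10, v_2(b)=5; units ≡ 1, 7 (mod 8); ε·ε+αω+βω = 0·1+10·0+5·0 ≡ 0  ⇒  (a,b)_2 = +1.
v=∞: 3857 > 0 and 494 > 0  ⇒  (a,b)_∞ = +1.
v=11: a=11^2·(≡8), b=11^0·(≡7) mod 11; (8|11)=-1, (7|11)=-1; (−1)^{2·0·5}·(-1)^0·(-1)^2 = +1.
v=29: a=29^1·(≡2), b=29^0·(≡20) mod 29; (2|29)=-1, (20|29)=+1; (−1)^{1·0·14}·(-1)^0·(+1)^1 = +1.
Every local symbol is +1, so the conic 3857·x² + 494·y² = z² has ℚ_v-points for all v and hence a ℚ-point; (a, b / ℚ) ≅ M_2(ℚ).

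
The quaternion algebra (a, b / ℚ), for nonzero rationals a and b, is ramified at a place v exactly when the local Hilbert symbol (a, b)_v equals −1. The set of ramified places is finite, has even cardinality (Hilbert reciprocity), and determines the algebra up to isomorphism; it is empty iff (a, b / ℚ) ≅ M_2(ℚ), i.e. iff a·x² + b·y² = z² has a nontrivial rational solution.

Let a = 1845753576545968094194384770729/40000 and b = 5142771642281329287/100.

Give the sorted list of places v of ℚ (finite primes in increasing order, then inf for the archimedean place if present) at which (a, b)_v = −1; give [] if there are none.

(a, b) ≡ (1592129, 23) mod (ℚ^×)²; places V = {2, 3, 5, 7, 11, 23, 29, 31, ∞}.
(a,b)_∞: sgn(1592129)=+, sgn(23)=+, so +1.
(a,b)_31: α=3, u≡24; β=2, v≡30 (mod 31); (24|31)=-1, (30|31)=-1; sign (−1)^0·-1^2·-1^3 = -1.
(a,b)_7: α=3, u≡3; β=2, v≡4 (mod 7); (3|7)=-1, (4|7)=+1; sign (−1)^0·-1^2·+1^3 = +1.
(a,b)_3: α=10, u≡2; β=6, v≡2 (mod 3); (2|3)=-1, (2|3)=-1; sign (−1)^0·-1^6·-1^10 = +1.
(a,b)_29: α=3, u≡13; β=2, v≡4 (mod 29); (13|29)=+1, (4|29)=+1; sign (−1)^0·+1^2·+1^3 = +1.
(a,b)_23: α=5, u≡8; β=3, v≡13 (mod 23); (8|23)=+1, (13|23)=+1; sign (−1)^1·+1^3·+1^5 = -1.
(a,b)_11: α=7, u≡3; β=4, v≡3 (mod 11); (3|11)=+1, (3|11)=+1; sign (−1)^0·+1^4·+1^7 = +1.
(a,b)_5: α=-4, u≡1; β=-2, v≡3 (mod 5); (1|5)=+1, (3|5)=-1; sign (−1)^0·+1^-2·-1^-4 = +1.
(a,b)_2: α=-6, β=-2; u≡1, v≡7 (mod 8); ε(u)ε(v)=0·1, αω(v)=-6·0, βω(u)=-2·0; sum ≡ 0  ⇒  +1.
Ram(1592129, 23) = {23, 31}; no ℚ_23-point on the conic.

[23, 31]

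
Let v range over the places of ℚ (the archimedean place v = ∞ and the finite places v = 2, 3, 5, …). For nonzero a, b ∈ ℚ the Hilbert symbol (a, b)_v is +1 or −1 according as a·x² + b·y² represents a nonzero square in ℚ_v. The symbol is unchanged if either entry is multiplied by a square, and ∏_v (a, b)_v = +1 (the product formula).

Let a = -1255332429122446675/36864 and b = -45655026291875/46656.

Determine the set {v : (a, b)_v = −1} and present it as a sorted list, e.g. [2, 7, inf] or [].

[7, 13, 17, inf]

(a, b) ≡ (-106267, -1672307) mod (ℚ^×)²; places V = {2, 3, 5, 7, 11, 13, 17, 19, 23, 47, ∞}.
(a,b)_11: α=4, u≡1; β=2, v≡3 (mod 11); (1|11)=+1, (3|11)=+1; sign (−1)^0·+1^2·+1^4 = +1.
(a,b)_19: α=3, u≡10; β=2, v≡9 (mod 19); (10|19)=-1, (9|19)=+1; sign (−1)^0·-1^2·+1^3 = +1.
(a,b)_17: α=1, u≡10; β=1, v≡2 (mod 17); (10|17)=-1, (2|17)=+1; sign (−1)^0·-1^1·+1^1 = -1.
(a,b)_∞: sgn(-106267)=−, sgn(-1672307)=−, so -1.
(a,b)_13: α=2, u≡7; β=1, v≡4 (mod 13); (7|13)=-1, (4|13)=+1; sign (−1)^0·-1^1·+1^2 = -1.
(a,b)_23: α=2, u≡4; β=1, v≡15 (mod 23); (4|23)=+1, (15|23)=-1; sign (−1)^0·+1^1·-1^2 = +1.
(a,b)_2: α=-12, β=-6; u≡5, v≡5 (mod 8); ε(u)ε(v)=0·0, αω(v)=-12·1, βω(u)=-6·1; sum ≡ 0  ⇒  +1.
(a,b)_7: α=1, u≡4; β=1, v≡4 (mod 7); (4|7)=+1, (4|7)=+1; sign (−1)^1·+1^1·+1^1 = -1.
(a,b)_47: α=1, u≡18; β=1, v≡43 (mod 47); (18|47)=+1, (43|47)=-1; sign (−1)^1·+1^1·-1^1 = +1.
(a,b)_3: α=-2, u≡2; β=-6, v≡1 (mod 3); (2|3)=-1, (1|3)=+1; sign (−1)^0·-1^-6·+1^-2 = +1.
(a,b)_5: α=2, u≡2; β=4, v≡3 (mod 5); (2|5)=-1, (3|5)=-1; sign (−1)^0·-1^4·-1^2 = +1.
Ram(-106267, -1672307) = {7, 13, 17, ∞}; no ℚ_7-point on the conic.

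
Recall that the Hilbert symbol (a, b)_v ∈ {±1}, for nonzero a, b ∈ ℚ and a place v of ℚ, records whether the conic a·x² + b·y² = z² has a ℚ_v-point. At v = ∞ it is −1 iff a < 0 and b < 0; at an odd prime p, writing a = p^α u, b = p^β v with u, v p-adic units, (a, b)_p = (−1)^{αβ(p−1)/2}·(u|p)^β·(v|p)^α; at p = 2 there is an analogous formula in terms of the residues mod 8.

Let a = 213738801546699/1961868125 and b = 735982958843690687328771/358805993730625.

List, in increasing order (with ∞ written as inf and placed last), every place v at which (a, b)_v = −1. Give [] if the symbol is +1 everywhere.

[2, 11, 19, 41]

Mod squares: a ≡ 22591, b ≡ 451. Check v ∈ {∞, 2, 3, 5, 7, 11, 13, 19, 29, 37, 41, 47}.
v=3: a=3^4·(≡1), b=3^8·(≡1) mod 3; (1|3)=+1, (1|3)=+1; (−1)^{4·8·1}·(+1)^8·(+1)^4 = +1.
v=∞: 22591 > 0 and 451 > 0  ⇒  (a,b)_∞ = +1.
v=11: a=11^4·(≡2), b=11^7·(≡10) mod 11; (2|11)=-1, (10|11)=-1; (−1)^{4·7·5}·(-1)^7·(-1)^4 = -1.
v=13: a=13^2·(≡9), b=13^2·(≡12) mod 13; (9|13)=+1, (12|13)=+1; (−1)^{2·2·6}·(+1)^2·(+1)^2 = +1.
v=7: a=7^-2·(≡2), b=7^-6·(≡3) mod 7; (2|7)=+1, (3|7)=-1; (−1)^{-2·-6·3}·(+1)^-6·(-1)^-2 = +1.
v=37: a=37^2·(≡21), b=37^2·(≡12) mod 37; (21|37)=+1, (12|37)=+1; (−1)^{2·2·18}·(+1)^2·(+1)^2 = +1.
v=47: a=47^-2·(≡35), b=47^-4·(≡42) mod 47; (35|47)=-1, (42|47)=+1; (−1)^{-2·-4·23}·(-1)^-4·(+1)^-2 = +1.
v=19: a=19^1·(≡6), b=19^2·(≡12) mod 19; (6|19)=+1, (12|19)=-1; (−1)^{1·2·9}·(+1)^2·(-1)^1 = -1.
v=29: a=29^-1·(≡25), b=29^0·(≡24) mod 29; (25|29)=+1, (24|29)=+1; (−1)^{-1·0·14}·(+1)^0·(+1)^-1 = +1.
v=5: a=5^-4·(≡1), b=5^-4·(≡4) mod 5; (1|5)=+1, (4|5)=+1; (−1)^{-4·-4·2}·(+1)^-4·(+1)^-4 = +1.
v=41: a=41^1·(≡37), b=41^3·(≡7) mod 41; (37|41)=+1, (7|41)=-1; (−1)^{1·3·20}·(+1)^3·(-1)^1 = -1.
v=2: v_2(a)=0, v_2(b)=0; units ≡ 7, 3 (mod 8); ε·ε+αω+βω = 1·1+0·1+0·0 ≡ 1  ⇒  (a,b)_2 = -1.
|Ram(22591, 451)| = 4, even; anisotropic at {2, 11, 19, 41}.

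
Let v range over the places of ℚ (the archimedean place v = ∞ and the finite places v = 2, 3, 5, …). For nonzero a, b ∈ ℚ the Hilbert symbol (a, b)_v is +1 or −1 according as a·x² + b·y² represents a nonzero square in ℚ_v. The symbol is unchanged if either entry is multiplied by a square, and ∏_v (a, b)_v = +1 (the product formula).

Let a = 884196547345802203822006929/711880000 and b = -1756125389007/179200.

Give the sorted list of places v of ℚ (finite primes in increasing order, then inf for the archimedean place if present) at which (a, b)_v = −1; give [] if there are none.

(a, b) ≡ (10023013, -771001) mod (ℚ^×)²; places V = {2, 3, 5, 7, 11, 13, 17, 19, 31, 37, ∞}.
(a,b)_19: α=3, u≡6; β=1, v≡7 (mod 19); (6|19)=+1, (7|19)=+1; sign (−1)^1·+1^1·+1^3 = -1.
(a,b)_13: α=-1, u≡4; β=0, v≡3 (mod 13); (4|13)=+1, (3|13)=+1; sign (−1)^0·+1^0·+1^-1 = +1.
(a,b)_∞: sgn(10023013)=+, sgn(-771001)=−, so +1.
(a,b)_3: α=2, u≡1; β=2, v≡2 (mod 3); (1|3)=+1, (2|3)=-1; sign (−1)^0·+1^2·-1^2 = +1.
(a,b)_37: α=-2, u≡36; β=0, v≡6 (mod 37); (36|37)=+1, (6|37)=-1; sign (−1)^0·+1^0·-1^-2 = +1.
(a,b)_31: α=3, u≡23; β=1, v≡3 (mod 31); (23|31)=-1, (3|31)=-1; sign (−1)^1·-1^1·-1^3 = -1.
(a,b)_5: α=-4, u≡3; β=-2, v≡1 (mod 5); (3|5)=-1, (1|5)=+1; sign (−1)^0·-1^-2·+1^-4 = +1.
(a,b)_17: α=3, u≡11; β=1, v≡3 (mod 17); (11|17)=-1, (3|17)=-1; sign (−1)^0·-1^1·-1^3 = +1.
(a,b)_11: α=11, u≡5; β=7, v≡5 (mod 11); (5|11)=+1, (5|11)=+1; sign (−1)^1·+1^7·+1^11 = -1.
(a,b)_7: α=3, u≡4; β=-1, v≡4 (mod 7); (4|7)=+1, (4|7)=+1; sign (−1)^1·+1^-1·+1^3 = -1.
(a,b)_2: α=-6, β=-10; u≡5, v≡7 (mod 8); ε(u)ε(v)=0·1, αω(v)=-6·0, βω(u)=-10·1; sum ≡ 0  ⇒  +1.
(10023013, -771001 / ℚ) ramifies at {7, 11, 19, 31}: a division algebra.

[7, 11, 19, 31]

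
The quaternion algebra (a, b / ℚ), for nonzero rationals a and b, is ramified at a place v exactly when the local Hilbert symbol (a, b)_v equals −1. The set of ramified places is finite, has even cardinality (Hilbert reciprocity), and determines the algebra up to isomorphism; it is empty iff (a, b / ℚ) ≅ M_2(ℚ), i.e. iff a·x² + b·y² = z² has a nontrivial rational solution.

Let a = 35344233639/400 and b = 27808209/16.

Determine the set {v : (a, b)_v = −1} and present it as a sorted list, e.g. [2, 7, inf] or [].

[31, 41]

(a, b) ≡ (2431, 3089801) mod (ℚ^×)²; places V = {2, 3, 5, 11, 13, 17, 31, 41, ∞}.
(a,b)_11: α=1, u≡4; β=1, v≡2 (mod 11); (4|11)=+1, (2|11)=-1; sign (−1)^1·+1^1·-1^1 = +1.
(a,b)_2: α=-4, β=-4; u≡7, v≡1 (mod 8); ε(u)ε(v)=1·0, αω(v)=-4·0, βω(u)=-4·0; sum ≡ 0  ⇒  +1.
(a,b)_13: α=1, u≡8; β=1, v≡7 (mod 13); (8|13)=-1, (7|13)=-1; sign (−1)^0·-1^1·-1^1 = +1.
(a,b)_41: α=2, u≡27; β=1, v≡35 (mod 41); (27|41)=-1, (35|41)=-1; sign (−1)^0·-1^1·-1^2 = -1.
(a,b)_5: α=-2, u≡4; β=0, v≡4 (mod 5); (4|5)=+1, (4|5)=+1; sign (−1)^0·+1^0·+1^-2 = +1.
(a,b)_31: α=2, u≡6; β=1, v≡15 (mod 31); (6|31)=-1, (15|31)=-1; sign (−1)^0·-1^1·-1^2 = -1.
(a,b)_3: α=2, u≡1; β=2, v≡2 (mod 3); (1|3)=+1, (2|3)=-1; sign (−1)^0·+1^2·-1^2 = +1.
(a,b)_17: α=1, u≡10; β=1, v≡14 (mod 17); (10|17)=-1, (14|17)=-1; sign (−1)^0·-1^1·-1^1 = +1.
(a,b)_∞: sgn(2431)=+, sgn(3089801)=+, so +1.
Ram(2431, 3089801) = {31, 41}; no ℚ_31-point on the conic.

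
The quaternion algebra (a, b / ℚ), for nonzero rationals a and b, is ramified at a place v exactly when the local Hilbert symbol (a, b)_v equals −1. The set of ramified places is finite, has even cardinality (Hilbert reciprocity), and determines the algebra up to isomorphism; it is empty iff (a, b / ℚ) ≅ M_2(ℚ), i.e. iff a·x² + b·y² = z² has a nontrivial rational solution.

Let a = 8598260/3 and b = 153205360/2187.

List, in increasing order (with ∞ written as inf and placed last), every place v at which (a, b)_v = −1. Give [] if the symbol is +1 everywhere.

[17, 19]

Mod squares: a ≡ 53295, b ≡ 4845. Check v ∈ {∞, 2, 3, 5, 7, 11, 17, 19}.
v=7: a=7^0·(≡2), b=7^2·(≡2) mod 7; (2|7)=+1, (2|7)=+1; (−1)^{0·2·3}·(+1)^2·(+1)^0 = +1.
v=11: a=11^3·(≡1), b=11^2·(≡3) mod 11; (1|11)=+1, (3|11)=+1; (−1)^{3·2·5}·(+1)^2·(+1)^3 = +1.
v=3: a=3^-1·(≡2), b=3^-7·(≡1) mod 3; (2|3)=-1, (1|3)=+1; (−1)^{-1·-7·1}·(-1)^-7·(+1)^-1 = +1.
v=17: a=17^1·(≡10), b=17^1·(≡16) mod 17; (10|17)=-1, (16|17)=+1; (−1)^{1·1·8}·(-1)^1·(+1)^1 = -1.
v=5: a=5^1·(≡4), b=5^1·(≡1) mod 5; (4|5)=+1, (1|5)=+1; (−1)^{1·1·2}·(+1)^1·(+1)^1 = +1.
v=∞: 53295 > 0 and 4845 > 0  ⇒  (a,b)_∞ = +1.
v=19: a=19^1·(≡12), b=19^1·(≡15) mod 19; (12|19)=-1, (15|19)=-1; (−1)^{1·1·9}·(-1)^1·(-1)^1 = -1.
v=2: v_2(a)=2, v_2(b)=4; units ≡ 7, 5 (mod 8); ε·ε+αω+βω = 1·0+2·1+4·0 ≡ 0  ⇒  (a,b)_2 = +1.
|Ram(53295, 4845)| = 2, even; anisotropic at {17, 19}.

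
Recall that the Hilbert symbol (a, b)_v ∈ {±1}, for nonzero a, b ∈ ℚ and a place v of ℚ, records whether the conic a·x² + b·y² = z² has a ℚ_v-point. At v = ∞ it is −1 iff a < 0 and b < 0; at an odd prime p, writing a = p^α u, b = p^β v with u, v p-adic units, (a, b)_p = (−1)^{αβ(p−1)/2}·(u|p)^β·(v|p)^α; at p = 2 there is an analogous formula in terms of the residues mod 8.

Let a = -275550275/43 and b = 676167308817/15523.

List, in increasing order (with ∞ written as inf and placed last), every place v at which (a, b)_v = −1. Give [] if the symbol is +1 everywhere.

[2, 43]

Mod squares: a ≡ -473, b ≡ 1419. Check v ∈ {∞, 2, 3, 5, 7, 11, 13, 19, 43}.
v=43: a=43^-1·(≡3), b=43^-1·(≡26) mod 43; (3|43)=-1, (26|43)=-1; (−1)^{-1·-1·21}·(-1)^-1·(-1)^-1 = -1.
v=13: a=13^2·(≡6), b=13^4·(≡2) mod 13; (6|13)=-1, (2|13)=-1; (−1)^{2·4·6}·(-1)^4·(-1)^2 = +1.
v=5: a=5^2·(≡3), b=5^0·(≡4) mod 5; (3|5)=-1, (4|5)=+1; (−1)^{2·0·2}·(-1)^0·(+1)^2 = +1.
v=7: a=7^2·(≡3), b=7^2·(≡5) mod 7; (3|7)=-1, (5|7)=-1; (−1)^{2·2·3}·(-1)^2·(-1)^2 = +1.
v=2: v_2(a)=0, v_2(b)=0; units ≡ 7, 3 (mod 8); ε·ε+αω+βω = 1·1+0·1+0·0 ≡ 1  ⇒  (a,b)_2 = -1.
v=19: a=19^0·(≡15), b=19^-2·(≡10) mod 19; (15|19)=-1, (10|19)=-1; (−1)^{0·-2·9}·(-1)^-2·(-1)^0 = +1.
v=∞: -473 < 0 and 1419 > 0  ⇒  (a,b)_∞ = +1.
v=11: a=11^3·(≡5), b=11^5·(≡10) mod 11; (5|11)=+1, (10|11)=-1; (−1)^{3·5·5}·(+1)^5·(-1)^3 = +1.
v=3: a=3^0·(≡1), b=3^1·(≡2) mod 3; (1|3)=+1, (2|3)=-1; (−1)^{0·1·1}·(+1)^1·(-1)^0 = +1.
Ram(-473, 1419) = {2, 43}; no ℚ_2-point on the conic.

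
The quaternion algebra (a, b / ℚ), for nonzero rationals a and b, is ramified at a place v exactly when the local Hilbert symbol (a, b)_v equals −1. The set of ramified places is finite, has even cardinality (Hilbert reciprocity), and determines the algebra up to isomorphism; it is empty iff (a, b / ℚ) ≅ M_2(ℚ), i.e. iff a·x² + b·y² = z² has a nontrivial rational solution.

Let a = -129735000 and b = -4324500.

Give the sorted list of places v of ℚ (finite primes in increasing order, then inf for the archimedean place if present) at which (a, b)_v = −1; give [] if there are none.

Mod squares: a ≡ -6, b ≡ -5. Check v ∈ {∞, 2, 3, 5, 31}.
v=3: a=3^3·(≡1), b=3^2·(≡1) mod 3; (1|3)=+1, (1|3)=+1; (−1)^{3·2·1}·(+1)^2·(+1)^3 = +1.
v=∞: -6 < 0 and -5 < 0  ⇒  (a,b)_∞ = -1.
v=2: v_2(a)=3, v_2(b)=2; units ≡ 5, 3 (mod 8); ε·ε+αω+βω = 0·1+3·1+2·1 ≡ 1  ⇒  (a,b)_2 = -1.
v=31: a=31^2·(≡5), b=31^2·(≡26) mod 31; (5|31)=+1, (26|31)=-1; (−1)^{2·2·15}·(+1)^2·(-1)^2 = +1.
v=5: a=5^4·(≡4), b=5^3·(≡4) mod 5; (4|5)=+1, (4|5)=+1; (−1)^{4·3·2}·(+1)^3·(+1)^4 = +1.
Ram(-6, -5) = {2, ∞}; no ℚ_2-point on the conic.

[2, inf]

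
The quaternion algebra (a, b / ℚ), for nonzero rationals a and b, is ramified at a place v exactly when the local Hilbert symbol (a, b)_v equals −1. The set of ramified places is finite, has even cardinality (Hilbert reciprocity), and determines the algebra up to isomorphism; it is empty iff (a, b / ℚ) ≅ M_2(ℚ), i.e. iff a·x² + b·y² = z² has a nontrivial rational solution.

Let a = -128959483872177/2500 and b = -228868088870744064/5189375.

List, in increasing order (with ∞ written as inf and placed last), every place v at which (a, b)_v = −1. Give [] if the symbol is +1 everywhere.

(a, b) ≡ (-1203153, -34891437) mod (ℚ^×)²; places V = {2, 3, 5, 7, 17, 19, 23, 29, 47, 53, ∞}.
(a,b)_23: α=1, u≡5; β=-1, v≡15 (mod 23); (5|23)=-1, (15|23)=-1; sign (−1)^1·-1^-1·-1^1 = -1.
(a,b)_19: α=0, u≡8; β=-2, v≡5 (mod 19); (8|19)=-1, (5|19)=+1; sign (−1)^0·-1^-2·+1^0 = +1.
(a,b)_47: α=1, u≡8; β=1, v≡10 (mod 47); (8|47)=+1, (10|47)=-1; sign (−1)^1·+1^1·-1^1 = +1.
(a,b)_2: α=-2, β=12; u≡7, v≡3 (mod 8); ε(u)ε(v)=1·1, αω(v)=-2·1, βω(u)=12·0; sum ≡ 1  ⇒  -1.
(a,b)_5: α=-4, u≡2; β=-4, v≡2 (mod 5); (2|5)=-1, (2|5)=-1; sign (−1)^0·-1^-4·-1^-4 = +1.
(a,b)_∞: sgn(-1203153)=−, sgn(-34891437)=−, so -1.
(a,b)_53: α=1, u≡24; β=1, v≡15 (mod 53); (24|53)=+1, (15|53)=+1; sign (−1)^0·+1^1·+1^1 = +1.
(a,b)_3: α=3, u≡1; β=3, v≡2 (mod 3); (1|3)=+1, (2|3)=-1; sign (−1)^1·+1^3·-1^3 = +1.
(a,b)_17: α=2, u≡11; β=4, v≡13 (mod 17); (11|17)=-1, (13|17)=+1; sign (−1)^0·-1^4·+1^2 = +1.
(a,b)_29: α=2, u≡1; β=1, v≡22 (mod 29); (1|29)=+1, (22|29)=+1; sign (−1)^0·+1^1·+1^2 = +1.
(a,b)_7: α=3, u≡3; β=3, v≡5 (mod 7); (3|7)=-1, (5|7)=-1; sign (−1)^1·-1^3·-1^3 = -1.
|Ram(-1203153, -34891437)| = 4, even; anisotropic at {2, 7, 23, ∞}.

[2, 7, 23, inf]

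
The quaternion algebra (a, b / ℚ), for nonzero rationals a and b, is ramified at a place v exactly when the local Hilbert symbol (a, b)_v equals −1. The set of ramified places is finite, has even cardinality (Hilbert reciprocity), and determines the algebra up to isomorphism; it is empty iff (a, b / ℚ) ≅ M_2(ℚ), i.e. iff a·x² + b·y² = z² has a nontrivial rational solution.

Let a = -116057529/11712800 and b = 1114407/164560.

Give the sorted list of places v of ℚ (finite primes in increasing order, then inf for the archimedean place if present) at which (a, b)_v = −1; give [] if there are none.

[5, 7]

Mod squares: a ≡ -2, b ≡ 595. Check v ∈ {∞, 2, 3, 5, 7, 11, 17, 19}.
v=5: a=5^-2·(≡3), b=5^-1·(≡1) mod 5; (3|5)=-1, (1|5)=+1; (−1)^{-2·-1·2}·(-1)^-1·(+1)^-2 = -1.
v=11: a=11^-4·(≡9), b=11^-2·(≡9) mod 11; (9|11)=+1, (9|11)=+1; (−1)^{-4·-2·5}·(+1)^-2·(+1)^-4 = +1.
v=17: a=17^0·(≡15), b=17^-1·(≡13) mod 17; (15|17)=+1, (13|17)=+1; (−1)^{0·-1·8}·(+1)^-1·(+1)^0 = +1.
v=19: a=19^2·(≡16), b=19^2·(≡9) mod 19; (16|19)=+1, (9|19)=+1; (−1)^{2·2·9}·(+1)^2·(+1)^2 = +1.
v=∞: -2 < 0 and 595 > 0  ⇒  (a,b)_∞ = +1.
v=3: a=3^8·(≡1), b=3^2·(≡1) mod 3; (1|3)=+1, (1|3)=+1; (−1)^{8·2·1}·(+1)^2·(+1)^8 = +1.
v=7: a=7^2·(≡6), b=7^3·(≡2) mod 7; (6|7)=-1, (2|7)=+1; (−1)^{2·3·3}·(-1)^3·(+1)^2 = -1.
v=2: v_2(a)=-5, v_2(b)=-4; units ≡ 7, 3 (mod 8); ε·ε+αω+βω = 1·1+-5·1+-4·0 ≡ 0  ⇒  (a,b)_2 = +1.
Ram(-2, 595) = {5, 7}; no ℚ_5-point on the conic.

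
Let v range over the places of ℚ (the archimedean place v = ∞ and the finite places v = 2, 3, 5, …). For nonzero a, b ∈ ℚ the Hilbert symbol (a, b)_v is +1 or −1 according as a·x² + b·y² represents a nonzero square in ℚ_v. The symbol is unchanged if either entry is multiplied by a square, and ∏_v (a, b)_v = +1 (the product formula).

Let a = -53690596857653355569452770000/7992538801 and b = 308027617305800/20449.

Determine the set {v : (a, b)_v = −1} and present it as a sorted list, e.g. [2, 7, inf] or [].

[2, 19, 37, 43]

Mod squares: a ≡ -6559693, b ≡ 2. Check v ∈ {∞, 2, 3, 5, 7, 11, 13, 19, 23, 31, 37, 43}.
v=13: a=13^-4·(≡9), b=13^-2·(≡7) mod 13; (9|13)=+1, (7|13)=-1; (−1)^{-4·-2·6}·(+1)^-2·(-1)^-4 = +1.
v=11: a=11^0·(≡9), b=11^-2·(≡10) mod 11; (9|11)=+1, (10|11)=-1; (−1)^{0·-2·5}·(+1)^-2·(-1)^0 = +1.
v=43: a=43^3·(≡4), b=43^2·(≡3) mod 43; (4|43)=+1, (3|43)=-1; (−1)^{3·2·21}·(+1)^2·(-1)^3 = -1.
v=3: a=3^12·(≡2), b=3^0·(≡2) mod 3; (2|3)=-1, (2|3)=-1; (−1)^{12·0·1}·(-1)^0·(-1)^12 = +1.
v=∞: -6559693 < 0 and 2 > 0  ⇒  (a,b)_∞ = +1.
v=2: v_2(a)=4, v_2(b)=3; units ≡ 3, 1 (mod 8); ε·ε+αω+βω = 1·0+4·0+3·1 ≡ 1  ⇒  (a,b)_2 = -1.
v=19: a=19^3·(≡3), b=19^2·(≡12) mod 19; (3|19)=-1, (12|19)=-1; (−1)^{3·2·9}·(-1)^2·(-1)^3 = -1.
v=7: a=7^5·(≡3), b=7^4·(≡2) mod 7; (3|7)=-1, (2|7)=+1; (−1)^{5·4·3}·(-1)^4·(+1)^5 = +1.
v=23: a=23^-4·(≡5), b=23^0·(≡2) mod 23; (5|23)=-1, (2|23)=+1; (−1)^{-4·0·11}·(-1)^0·(+1)^-4 = +1.
v=5: a=5^4·(≡3), b=5^2·(≡3) mod 5; (3|5)=-1, (3|5)=-1; (−1)^{4·2·2}·(-1)^2·(-1)^4 = +1.
v=37: a=37^1·(≡13), b=37^0·(≡29) mod 37; (13|37)=-1, (29|37)=-1; (−1)^{1·0·18}·(-1)^0·(-1)^1 = -1.
v=31: a=31^3·(≡30), b=31^2·(≡14) mod 31; (30|31)=-1, (14|31)=+1; (−1)^{3·2·15}·(-1)^2·(+1)^3 = +1.
Ram(-6559693, 2) = {2, 19, 37, 43}; no ℚ_2-point on the conic.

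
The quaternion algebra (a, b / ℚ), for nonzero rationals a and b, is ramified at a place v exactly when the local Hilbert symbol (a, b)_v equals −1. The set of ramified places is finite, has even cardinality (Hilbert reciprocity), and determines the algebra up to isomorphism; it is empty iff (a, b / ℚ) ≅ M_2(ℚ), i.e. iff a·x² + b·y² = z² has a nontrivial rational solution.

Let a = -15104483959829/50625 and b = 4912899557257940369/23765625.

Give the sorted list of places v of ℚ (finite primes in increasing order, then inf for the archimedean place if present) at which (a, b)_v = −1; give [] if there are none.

[11, 53]

Mod squares: a ≡ -341, b ≡ 307241. Check v ∈ {∞, 2, 3, 5, 11, 13, 17, 19, 31, 53}.
v=13: a=13^0·(≡3), b=13^-2·(≡1) mod 13; (3|13)=+1, (1|13)=+1; (−1)^{0·-2·6}·(+1)^-2·(+1)^0 = +1.
v=3: a=3^-4·(≡1), b=3^-2·(≡2) mod 3; (1|3)=+1, (2|3)=-1; (−1)^{-4·-2·1}·(+1)^-2·(-1)^-4 = +1.
v=19: a=19^4·(≡4), b=19^6·(≡5) mod 19; (4|19)=+1, (5|19)=+1; (−1)^{4·6·9}·(+1)^6·(+1)^4 = +1.
v=17: a=17^0·(≡9), b=17^1·(≡13) mod 17; (9|17)=+1, (13|17)=+1; (−1)^{0·1·8}·(+1)^1·(+1)^0 = +1.
v=31: a=31^1·(≡5), b=31^1·(≡17) mod 31; (5|31)=+1, (17|31)=-1; (−1)^{1·1·15}·(+1)^1·(-1)^1 = +1.
v=5: a=5^-4·(≡1), b=5^-6·(≡4) mod 5; (1|5)=+1, (4|5)=+1; (−1)^{-4·-6·2}·(+1)^-6·(+1)^-4 = +1.
v=2: v_2(a)=0, v_2(b)=0; units ≡ 3, 1 (mod 8); ε·ε+αω+βω = 1·0+0·0+0·1 ≡ 0  ⇒  (a,b)_2 = +1.
v=53: a=53^2·(≡48), b=53^3·(≡33) mod 53; (48|53)=-1, (33|53)=-1; (−1)^{2·3·26}·(-1)^3·(-1)^2 = -1.
v=∞: -341 < 0 and 307241 > 0  ⇒  (a,b)_∞ = +1.
v=11: a=11^3·(≡7), b=11^3·(≡6) mod 11; (7|11)=-1, (6|11)=-1; (−1)^{3·3·5}·(-1)^3·(-1)^3 = -1.
(-341, 307241 / ℚ) ramifies at {11, 53}: a division algebra.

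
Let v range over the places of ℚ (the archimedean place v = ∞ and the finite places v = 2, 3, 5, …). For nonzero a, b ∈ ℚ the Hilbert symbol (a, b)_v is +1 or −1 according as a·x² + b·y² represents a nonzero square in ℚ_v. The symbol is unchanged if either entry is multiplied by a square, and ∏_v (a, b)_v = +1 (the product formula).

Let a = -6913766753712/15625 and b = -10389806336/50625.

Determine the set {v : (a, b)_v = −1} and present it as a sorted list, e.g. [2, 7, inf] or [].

(a, b) ≡ (-203, -29) mod (ℚ^×)²; places V = {2, 3, 5, 7, 13, 29, ∞}.
(a,b)_5: α=-6, u≡3; β=-4, v≡4 (mod 5); (3|5)=-1, (4|5)=+1; sign (−1)^0·-1^-4·+1^-6 = +1.
(a,b)_3: α=2, u≡1; β=-4, v≡1 (mod 3); (1|3)=+1, (1|3)=+1; sign (−1)^0·+1^-4·+1^2 = +1.
(a,b)_∞: sgn(-203)=−, sgn(-29)=−, so -1.
(a,b)_7: α=3, u≡3; β=2, v≡3 (mod 7); (3|7)=-1, (3|7)=-1; sign (−1)^0·-1^2·-1^3 = -1.
(a,b)_29: α=1, u≡7; β=1, v≡9 (mod 29); (7|29)=+1, (9|29)=+1; sign (−1)^0·+1^1·+1^1 = +1.
(a,b)_13: α=6, u≡2; β=4, v≡1 (mod 13); (2|13)=-1, (1|13)=+1; sign (−1)^0·-1^4·+1^6 = +1.
(a,b)_2: α=4, β=8; u≡5, v≡3 (mod 8); ε(u)ε(v)=0·1, αω(v)=4·1, βω(u)=8·1; sum ≡ 0  ⇒  +1.
Ram(-203, -29) = {7, ∞}; no ℚ_7-point on the conic.

[7, inf]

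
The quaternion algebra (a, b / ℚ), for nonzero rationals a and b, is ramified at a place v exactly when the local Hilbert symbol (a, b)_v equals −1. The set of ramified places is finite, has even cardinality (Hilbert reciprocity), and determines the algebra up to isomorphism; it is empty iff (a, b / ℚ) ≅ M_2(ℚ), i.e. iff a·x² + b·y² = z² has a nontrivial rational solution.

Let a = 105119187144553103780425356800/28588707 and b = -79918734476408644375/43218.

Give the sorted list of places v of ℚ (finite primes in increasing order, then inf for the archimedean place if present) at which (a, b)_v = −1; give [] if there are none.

[23, 31]

Mod squares: a ≡ 73554, b ≡ -62. Check v ∈ {∞, 2, 3, 5, 7, 13, 23, 31, 41}.
v=7: a=7^-6·(≡6), b=7^-4·(≡2) mod 7; (6|7)=-1, (2|7)=+1; (−1)^{-6·-4·3}·(-1)^-4·(+1)^-6 = +1.
v=2: v_2(a)=9, v_2(b)=-1; units ≡ 1, 1 (mod 8); ε·ε+αω+βω = 0·0+9·0+-1·0 ≡ 0  ⇒  (a,b)_2 = +1.
v=23: a=23^3·(≡18), b=23^2·(≡11) mod 23; (18|23)=+1, (11|23)=-1; (−1)^{3·2·11}·(+1)^2·(-1)^3 = -1.
v=41: a=41^3·(≡31), b=41^2·(≡8) mod 41; (31|41)=+1, (8|41)=+1; (−1)^{3·2·20}·(+1)^2·(+1)^3 = +1.
v=13: a=13^9·(≡10), b=13^6·(≡4) mod 13; (10|13)=+1, (4|13)=+1; (−1)^{9·6·6}·(+1)^6·(+1)^9 = +1.
v=3: a=3^-5·(≡2), b=3^-2·(≡1) mod 3; (2|3)=-1, (1|3)=+1; (−1)^{-5·-2·1}·(-1)^-2·(+1)^-5 = +1.
v=∞: 73554 > 0 and -62 < 0  ⇒  (a,b)_∞ = +1.
v=31: a=31^4·(≡26), b=31^3·(≡30) mod 31; (26|31)=-1, (30|31)=-1; (−1)^{4·3·15}·(-1)^3·(-1)^4 = -1.
v=5: a=5^2·(≡1), b=5^4·(≡3) mod 5; (1|5)=+1, (3|5)=-1; (−1)^{2·4·2}·(+1)^4·(-1)^2 = +1.
(73554, -62 / ℚ) ramifies at {23, 31}: a division algebra.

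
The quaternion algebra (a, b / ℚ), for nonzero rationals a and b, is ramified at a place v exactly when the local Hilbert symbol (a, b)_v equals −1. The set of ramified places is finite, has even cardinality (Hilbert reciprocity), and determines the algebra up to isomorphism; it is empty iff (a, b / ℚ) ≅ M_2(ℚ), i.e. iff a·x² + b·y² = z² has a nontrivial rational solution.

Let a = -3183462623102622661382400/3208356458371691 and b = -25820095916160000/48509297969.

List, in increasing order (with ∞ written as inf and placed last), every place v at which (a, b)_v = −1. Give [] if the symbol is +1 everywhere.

(a, b) ≡ (-209395979, -2055781) mod (ℚ^×)²; places V = {2, 3, 5, 7, 11, 13, 17, 19, 23, 29, 31, 41, 53, 59, ∞}.
(a,b)_3: α=2, u≡1; β=2, v≡2 (mod 3); (1|3)=+1, (2|3)=-1; sign (−1)^0·+1^2·-1^2 = +1.
(a,b)_2: α=8, β=10; u≡5, v≡3 (mod 8); ε(u)ε(v)=0·1, αω(v)=8·1, βω(u)=10·1; sum ≡ 0  ⇒  +1.
(a,b)_∞: sgn(-209395979)=−, sgn(-2055781)=−, so -1.
(a,b)_41: α=-1, u≡12; β=-1, v≡39 (mod 41); (12|41)=-1, (39|41)=+1; sign (−1)^0·-1^-1·+1^-1 = -1.
(a,b)_7: α=2, u≡5; β=1, v≡1 (mod 7); (5|7)=-1, (1|7)=+1; sign (−1)^0·-1^1·+1^2 = -1.
(a,b)_5: α=2, u≡4; β=4, v≡1 (mod 5); (4|5)=+1, (1|5)=+1; sign (−1)^0·+1^4·+1^2 = +1.
(a,b)_53: α=-2, u≡17; β=-2, v≡10 (mod 53); (17|53)=+1, (10|53)=+1; sign (−1)^0·+1^-2·+1^-2 = +1.
(a,b)_13: α=5, u≡8; β=3, v≡8 (mod 13); (8|13)=-1, (8|13)=-1; sign (−1)^0·-1^3·-1^5 = +1.
(a,b)_23: α=3, u≡13; β=2, v≡14 (mod 23); (13|23)=+1, (14|23)=-1; sign (−1)^0·+1^2·-1^3 = -1.
(a,b)_59: α=-4, u≡9; β=-2, v≡41 (mod 59); (9|59)=+1, (41|59)=+1; sign (−1)^0·+1^-2·+1^-4 = +1.
(a,b)_19: α=-1, u≡15; β=1, v≡1 (mod 19); (15|19)=-1, (1|19)=+1; sign (−1)^1·-1^1·+1^-1 = +1.
(a,b)_11: α=-2, u≡8; β=-2, v≡3 (mod 11); (8|11)=-1, (3|11)=+1; sign (−1)^0·-1^-2·+1^-2 = +1.
(a,b)_31: α=3, u≡9; β=0, v≡29 (mod 31); (9|31)=+1, (29|31)=-1; sign (−1)^0·+1^0·-1^3 = -1.
(a,b)_17: α=2, u≡16; β=0, v≡3 (mod 17); (16|17)=+1, (3|17)=-1; sign (−1)^0·+1^0·-1^2 = +1.
(a,b)_29: α=1, u≡21; β=1, v≡20 (mod 29); (21|29)=-1, (20|29)=+1; sign (−1)^0·-1^1·+1^1 = -1.
(-209395979, -2055781 / ℚ) ramifies at {7, 23, 29, 31, 41, ∞}: a division algebra.

[7, 23, 29, 31, 41, inf]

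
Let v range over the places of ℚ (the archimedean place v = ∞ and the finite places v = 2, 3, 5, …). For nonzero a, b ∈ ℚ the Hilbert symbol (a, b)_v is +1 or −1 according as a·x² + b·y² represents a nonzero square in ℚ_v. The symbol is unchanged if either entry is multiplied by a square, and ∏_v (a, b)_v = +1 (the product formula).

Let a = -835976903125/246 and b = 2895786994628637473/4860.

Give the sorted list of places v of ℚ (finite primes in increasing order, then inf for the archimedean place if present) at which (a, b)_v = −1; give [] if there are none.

[23, 41]

(a, b) ≡ (-6987630, 10695) mod (ℚ^×)²; places V = {2, 3, 5, 7, 13, 19, 23, 29, 31, 41, ∞}.
(a,b)_7: α=2, u≡4; β=2, v≡3 (mod 7); (4|7)=+1, (3|7)=-1; sign (−1)^0·+1^2·-1^2 = +1.
(a,b)_5: α=5, u≡1; β=-1, v≡4 (mod 5); (1|5)=+1, (4|5)=+1; sign (−1)^0·+1^-1·+1^5 = +1.
(a,b)_19: α=1, u≡8; β=2, v≡17 (mod 19); (8|19)=-1, (17|19)=+1; sign (−1)^0·-1^2·+1^1 = +1.
(a,b)_3: α=-1, u≡2; β=-5, v≡1 (mod 3); (2|3)=-1, (1|3)=+1; sign (−1)^1·-1^-5·+1^-1 = +1.
(a,b)_41: α=-1, u≡34; β=2, v≡30 (mod 41); (34|41)=-1, (30|41)=-1; sign (−1)^0·-1^2·-1^-1 = -1.
(a,b)_29: α=0, u≡25; β=2, v≡9 (mod 29); (25|29)=+1, (9|29)=+1; sign (−1)^0·+1^2·+1^0 = +1.
(a,b)_31: α=2, u≡2; β=3, v≡18 (mod 31); (2|31)=+1, (18|31)=+1; sign (−1)^0·+1^3·+1^2 = +1.
(a,b)_∞: sgn(-6987630)=−, sgn(10695)=+, so +1.
(a,b)_2: α=-1, β=-2; u≡1, v≡7 (mod 8); ε(u)ε(v)=0·1, αω(v)=-1·0, βω(u)=-2·0; sum ≡ 0  ⇒  +1.
(a,b)_13: α=1, u≡3; β=2, v≡1 (mod 13); (3|13)=+1, (1|13)=+1; sign (−1)^0·+1^2·+1^1 = +1.
(a,b)_23: α=1, u≡14; β=1, v≡5 (mod 23); (14|23)=-1, (5|23)=-1; sign (−1)^1·-1^1·-1^1 = -1.
(-6987630, 10695 / ℚ) ramifies at {23, 41}: a division algebra.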